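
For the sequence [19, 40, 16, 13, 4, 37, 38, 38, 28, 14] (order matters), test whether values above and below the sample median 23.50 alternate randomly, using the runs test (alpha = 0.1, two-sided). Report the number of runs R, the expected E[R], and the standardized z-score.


Step 1: Compute median = 23.50; label A = above, B = below.
Labels in order: BABBBAAAAB  (n_A = 5, n_B = 5)
Step 2: Count runs R = 5.
Step 3: Under H0 (random ordering), E[R] = 2*n_A*n_B/(n_A+n_B) + 1 = 2*5*5/10 + 1 = 6.0000.
        Var[R] = 2*n_A*n_B*(2*n_A*n_B - n_A - n_B) / ((n_A+n_B)^2 * (n_A+n_B-1)) = 2000/900 = 2.2222.
        SD[R] = 1.4907.
Step 4: Continuity-corrected z = (R + 0.5 - E[R]) / SD[R] = (5 + 0.5 - 6.0000) / 1.4907 = -0.3354.
Step 5: Two-sided p-value via normal approximation = 2*(1 - Phi(|z|)) = 0.737316.
Step 6: alpha = 0.1. fail to reject H0.

R = 5, z = -0.3354, p = 0.737316, fail to reject H0.


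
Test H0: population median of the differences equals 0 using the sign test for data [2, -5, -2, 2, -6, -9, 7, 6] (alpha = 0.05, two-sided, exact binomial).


Step 1: Discard zero differences. Original n = 8; n_eff = number of nonzero differences = 8.
Nonzero differences (with sign): +2, -5, -2, +2, -6, -9, +7, +6
Step 2: Count signs: positive = 4, negative = 4.
Step 3: Under H0: P(positive) = 0.5, so the number of positives S ~ Bin(8, 0.5).
Step 4: Two-sided exact p-value = sum of Bin(8,0.5) probabilities at or below the observed probability = 1.000000.
Step 5: alpha = 0.05. fail to reject H0.

n_eff = 8, pos = 4, neg = 4, p = 1.000000, fail to reject H0.


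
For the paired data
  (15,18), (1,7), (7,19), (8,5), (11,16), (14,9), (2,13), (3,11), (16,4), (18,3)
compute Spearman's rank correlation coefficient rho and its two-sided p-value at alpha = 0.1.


Step 1: Rank x and y separately (midranks; no ties here).
rank(x): 15->8, 1->1, 7->4, 8->5, 11->6, 14->7, 2->2, 3->3, 16->9, 18->10
rank(y): 18->9, 7->4, 19->10, 5->3, 16->8, 9->5, 13->7, 11->6, 4->2, 3->1
Step 2: d_i = R_x(i) - R_y(i); compute d_i^2.
  (8-9)^2=1, (1-4)^2=9, (4-10)^2=36, (5-3)^2=4, (6-8)^2=4, (7-5)^2=4, (2-7)^2=25, (3-6)^2=9, (9-2)^2=49, (10-1)^2=81
sum(d^2) = 222.
Step 3: rho = 1 - 6*222 / (10*(10^2 - 1)) = 1 - 1332/990 = -0.345455.
Step 4: Under H0, t = rho * sqrt((n-2)/(1-rho^2)) = -1.0412 ~ t(8).
Step 5: Two-sided p-value from the t-distribution with 8 df = 0.328227.
Step 6: alpha = 0.1. fail to reject H0.

rho = -0.3455, p = 0.328227, fail to reject H0 at alpha = 0.1.


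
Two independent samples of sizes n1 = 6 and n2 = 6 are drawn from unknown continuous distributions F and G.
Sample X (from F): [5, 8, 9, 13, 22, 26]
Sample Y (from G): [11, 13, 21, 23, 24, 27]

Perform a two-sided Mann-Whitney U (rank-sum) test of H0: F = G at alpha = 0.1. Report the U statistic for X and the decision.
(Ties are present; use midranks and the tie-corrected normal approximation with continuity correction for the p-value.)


Step 1: Combine and sort all 12 observations; assign midranks.
sorted (value, group): (5,X), (8,X), (9,X), (11,Y), (13,X), (13,Y), (21,Y), (22,X), (23,Y), (24,Y), (26,X), (27,Y)
ranks: 5->1, 8->2, 9->3, 11->4, 13->5.5, 13->5.5, 21->7, 22->8, 23->9, 24->10, 26->11, 27->12
Step 2: Rank sum for X: R1 = 1 + 2 + 3 + 5.5 + 8 + 11 = 30.5.
Step 3: U_X = R1 - n1(n1+1)/2 = 30.5 - 6*7/2 = 30.5 - 21 = 9.5.
       U_Y = n1*n2 - U_X = 36 - 9.5 = 26.5.
Step 4: Ties are present, so use the tie-corrected normal approximation (with continuity correction) for the p-value.
Step 5: p-value = 0.199397; compare to alpha = 0.1. fail to reject H0.

U_X = 9.5, p = 0.199397, fail to reject H0 at alpha = 0.1.


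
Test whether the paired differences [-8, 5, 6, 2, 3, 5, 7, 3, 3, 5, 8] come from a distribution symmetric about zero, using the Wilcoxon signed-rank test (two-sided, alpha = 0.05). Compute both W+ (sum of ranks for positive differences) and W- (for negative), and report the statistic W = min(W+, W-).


Step 1: Drop any zero differences (none here) and take |d_i|.
|d| = [8, 5, 6, 2, 3, 5, 7, 3, 3, 5, 8]
Step 2: Midrank |d_i| (ties get averaged ranks).
ranks: |8|->10.5, |5|->6, |6|->8, |2|->1, |3|->3, |5|->6, |7|->9, |3|->3, |3|->3, |5|->6, |8|->10.5
Step 3: Attach original signs; sum ranks with positive sign and with negative sign.
W+ = 6 + 8 + 1 + 3 + 6 + 9 + 3 + 3 + 6 + 10.5 = 55.5
W- = 10.5 = 10.5
(Check: W+ + W- = 66 should equal n(n+1)/2 = 66.)
Step 4: Test statistic W = min(W+, W-) = 10.5.
Step 5: Ties in |d|, so use the tie-corrected normal approximation.
        E[W] = n(n+1)/4 = 11*12/4 = 33.
        Tie groups: |d|=3 (t=3), |d|=5 (t=3), |d|=8 (t=2); sum(t^3 - t) = 54.
        Var[W] = n(n+1)(2n+1)/24 - sum(t^3-t)/48 = 3036/24 - 54/48 = 125.375.
        z = (W - E[W]) / sqrt(Var[W]) = (10.5 - 33) / 11.1971 = -2.0094.
        Two-sided p = 2*Phi(z) = 0.044490.
Step 6: alpha = 0.05. reject H0.

W+ = 55.5, W- = 10.5, W = min = 10.5, p = 0.044490, reject H0.


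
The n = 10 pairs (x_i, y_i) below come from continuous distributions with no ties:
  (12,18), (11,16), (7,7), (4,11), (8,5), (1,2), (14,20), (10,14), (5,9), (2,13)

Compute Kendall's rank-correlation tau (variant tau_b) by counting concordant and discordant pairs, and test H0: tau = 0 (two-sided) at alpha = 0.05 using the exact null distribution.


Step 1: Enumerate the 45 unordered pairs (i,j) with i<j and classify each by sign(x_j-x_i) * sign(y_j-y_i).
  (1,2):dx=-1,dy=-2->C; (1,3):dx=-5,dy=-11->C; (1,4):dx=-8,dy=-7->C; (1,5):dx=-4,dy=-13->C
  (1,6):dx=-11,dy=-16->C; (1,7):dx=+2,dy=+2->C; (1,8):dx=-2,dy=-4->C; (1,9):dx=-7,dy=-9->C
  (1,10):dx=-10,dy=-5->C; (2,3):dx=-4,dy=-9->C; (2,4):dx=-7,dy=-5->C; (2,5):dx=-3,dy=-11->C
  (2,6):dx=-10,dy=-14->C; (2,7):dx=+3,dy=+4->C; (2,8):dx=-1,dy=-2->C; (2,9):dx=-6,dy=-7->C
  (2,10):dx=-9,dy=-3->C; (3,4):dx=-3,dy=+4->D; (3,5):dx=+1,dy=-2->D; (3,6):dx=-6,dy=-5->C
  (3,7):dx=+7,dy=+13->C; (3,8):dx=+3,dy=+7->C; (3,9):dx=-2,dy=+2->D; (3,10):dx=-5,dy=+6->D
  (4,5):dx=+4,dy=-6->D; (4,6):dx=-3,dy=-9->C; (4,7):dx=+10,dy=+9->C; (4,8):dx=+6,dy=+3->C
  (4,9):dx=+1,dy=-2->D; (4,10):dx=-2,dy=+2->D; (5,6):dx=-7,dy=-3->C; (5,7):dx=+6,dy=+15->C
  (5,8):dx=+2,dy=+9->C; (5,9):dx=-3,dy=+4->D; (5,10):dx=-6,dy=+8->D; (6,7):dx=+13,dy=+18->C
  (6,8):dx=+9,dy=+12->C; (6,9):dx=+4,dy=+7->C; (6,10):dx=+1,dy=+11->C; (7,8):dx=-4,dy=-6->C
  (7,9):dx=-9,dy=-11->C; (7,10):dx=-12,dy=-7->C; (8,9):dx=-5,dy=-5->C; (8,10):dx=-8,dy=-1->C
  (9,10):dx=-3,dy=+4->D
Step 2: C = 35, D = 10, total pairs = 45.
Step 3: tau = (C - D)/(n(n-1)/2) = (35 - 10)/45 = 0.555556.
Step 4: Exact two-sided p-value (enumerate n! = 3628800 permutations of y under H0): p = 0.028609.
Step 5: alpha = 0.05. reject H0.

tau_b = 0.5556 (C=35, D=10), p = 0.028609, reject H0.


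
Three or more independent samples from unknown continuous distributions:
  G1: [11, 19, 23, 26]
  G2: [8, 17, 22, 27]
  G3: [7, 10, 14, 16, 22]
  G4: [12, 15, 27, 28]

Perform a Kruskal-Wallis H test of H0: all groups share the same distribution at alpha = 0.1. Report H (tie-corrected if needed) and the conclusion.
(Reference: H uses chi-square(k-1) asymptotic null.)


Step 1: Combine all N = 17 observations and assign midranks.
sorted (value, group, rank): (7,G3,1), (8,G2,2), (10,G3,3), (11,G1,4), (12,G4,5), (14,G3,6), (15,G4,7), (16,G3,8), (17,G2,9), (19,G1,10), (22,G2,11.5), (22,G3,11.5), (23,G1,13), (26,G1,14), (27,G2,15.5), (27,G4,15.5), (28,G4,17)
Step 2: Sum ranks within each group.
R_1 = 41 (n_1 = 4)
R_2 = 38 (n_2 = 4)
R_3 = 29.5 (n_3 = 5)
R_4 = 44.5 (n_4 = 4)
Step 3: H = 12/(N(N+1)) * sum(R_i^2/n_i) - 3(N+1)
     = 12/(17*18) * (41^2/4 + 38^2/4 + 29.5^2/5 + 44.5^2/4) - 3*18
     = 0.039216 * 1450.36 - 54
     = 2.876961.
Step 4: Ties present; correction factor C = 1 - 12/(17^3 - 17) = 0.997549. Corrected H = 2.876961 / 0.997549 = 2.884029.
Step 5: Under H0, H ~ chi^2(3); p-value = 0.409853.
Step 6: alpha = 0.1. fail to reject H0.

H = 2.8840, df = 3, p = 0.409853, fail to reject H0.


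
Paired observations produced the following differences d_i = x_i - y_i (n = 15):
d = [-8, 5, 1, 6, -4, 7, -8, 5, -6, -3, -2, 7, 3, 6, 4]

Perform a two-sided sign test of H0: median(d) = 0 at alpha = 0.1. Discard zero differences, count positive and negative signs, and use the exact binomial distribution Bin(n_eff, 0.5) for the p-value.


Step 1: Discard zero differences. Original n = 15; n_eff = number of nonzero differences = 15.
Nonzero differences (with sign): -8, +5, +1, +6, -4, +7, -8, +5, -6, -3, -2, +7, +3, +6, +4
Step 2: Count signs: positive = 9, negative = 6.
Step 3: Under H0: P(positive) = 0.5, so the number of positives S ~ Bin(15, 0.5).
Step 4: Two-sided exact p-value = sum of Bin(15,0.5) probabilities at or below the observed probability = 0.607239.
Step 5: alpha = 0.1. fail to reject H0.

n_eff = 15, pos = 9, neg = 6, p = 0.607239, fail to reject H0.


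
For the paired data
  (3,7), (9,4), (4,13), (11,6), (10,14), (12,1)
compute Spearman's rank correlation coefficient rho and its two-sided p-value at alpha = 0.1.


Step 1: Rank x and y separately (midranks; no ties here).
rank(x): 3->1, 9->3, 4->2, 11->5, 10->4, 12->6
rank(y): 7->4, 4->2, 13->5, 6->3, 14->6, 1->1
Step 2: d_i = R_x(i) - R_y(i); compute d_i^2.
  (1-4)^2=9, (3-2)^2=1, (2-5)^2=9, (5-3)^2=4, (4-6)^2=4, (6-1)^2=25
sum(d^2) = 52.
Step 3: rho = 1 - 6*52 / (6*(6^2 - 1)) = 1 - 312/210 = -0.485714.
Step 4: Under H0, t = rho * sqrt((n-2)/(1-rho^2)) = -1.1113 ~ t(4).
Step 5: Two-sided p-value from the t-distribution with 4 df = 0.328723.
Step 6: alpha = 0.1. fail to reject H0.

rho = -0.4857, p = 0.328723, fail to reject H0 at alpha = 0.1.


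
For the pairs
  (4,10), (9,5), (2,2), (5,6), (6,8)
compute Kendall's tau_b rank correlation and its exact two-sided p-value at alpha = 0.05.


Step 1: Enumerate the 10 unordered pairs (i,j) with i<j and classify each by sign(x_j-x_i) * sign(y_j-y_i).
  (1,2):dx=+5,dy=-5->D; (1,3):dx=-2,dy=-8->C; (1,4):dx=+1,dy=-4->D; (1,5):dx=+2,dy=-2->D
  (2,3):dx=-7,dy=-3->C; (2,4):dx=-4,dy=+1->D; (2,5):dx=-3,dy=+3->D; (3,4):dx=+3,dy=+4->C
  (3,5):dx=+4,dy=+6->C; (4,5):dx=+1,dy=+2->C
Step 2: C = 5, D = 5, total pairs = 10.
Step 3: tau = (C - D)/(n(n-1)/2) = (5 - 5)/10 = 0.000000.
Step 4: Exact two-sided p-value (enumerate n! = 120 permutations of y under H0): p = 1.000000.
Step 5: alpha = 0.05. fail to reject H0.

tau_b = 0.0000 (C=5, D=5), p = 1.000000, fail to reject H0.


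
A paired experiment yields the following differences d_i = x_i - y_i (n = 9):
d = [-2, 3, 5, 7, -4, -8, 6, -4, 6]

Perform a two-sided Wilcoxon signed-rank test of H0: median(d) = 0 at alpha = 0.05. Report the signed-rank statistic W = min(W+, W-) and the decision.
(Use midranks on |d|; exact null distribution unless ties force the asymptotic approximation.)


Step 1: Drop any zero differences (none here) and take |d_i|.
|d| = [2, 3, 5, 7, 4, 8, 6, 4, 6]
Step 2: Midrank |d_i| (ties get averaged ranks).
ranks: |2|->1, |3|->2, |5|->5, |7|->8, |4|->3.5, |8|->9, |6|->6.5, |4|->3.5, |6|->6.5
Step 3: Attach original signs; sum ranks with positive sign and with negative sign.
W+ = 2 + 5 + 8 + 6.5 + 6.5 = 28
W- = 1 + 3.5 + 9 + 3.5 = 17
(Check: W+ + W- = 45 should equal n(n+1)/2 = 45.)
Step 4: Test statistic W = min(W+, W-) = 17.
Step 5: Ties in |d|, so use the tie-corrected normal approximation.
        E[W] = n(n+1)/4 = 9*10/4 = 22.5.
        Tie groups: |d|=4 (t=2), |d|=6 (t=2); sum(t^3 - t) = 12.
        Var[W] = n(n+1)(2n+1)/24 - sum(t^3-t)/48 = 1710/24 - 12/48 = 71.
        z = (W - E[W]) / sqrt(Var[W]) = (17 - 22.5) / 8.4261 = -0.6527.
        Two-sided p = 2*Phi(z) = 0.513930.
Step 6: alpha = 0.05. fail to reject H0.

W+ = 28, W- = 17, W = min = 17, p = 0.513930, fail to reject H0.


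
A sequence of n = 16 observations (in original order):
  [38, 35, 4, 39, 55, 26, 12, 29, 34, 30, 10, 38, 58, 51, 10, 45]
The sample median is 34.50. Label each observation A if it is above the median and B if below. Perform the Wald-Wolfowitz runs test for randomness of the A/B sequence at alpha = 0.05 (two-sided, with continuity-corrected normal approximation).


Step 1: Compute median = 34.50; label A = above, B = below.
Labels in order: AABAABBBBBBAAABA  (n_A = 8, n_B = 8)
Step 2: Count runs R = 7.
Step 3: Under H0 (random ordering), E[R] = 2*n_A*n_B/(n_A+n_B) + 1 = 2*8*8/16 + 1 = 9.0000.
        Var[R] = 2*n_A*n_B*(2*n_A*n_B - n_A - n_B) / ((n_A+n_B)^2 * (n_A+n_B-1)) = 14336/3840 = 3.7333.
        SD[R] = 1.9322.
Step 4: Continuity-corrected z = (R + 0.5 - E[R]) / SD[R] = (7 + 0.5 - 9.0000) / 1.9322 = -0.7763.
Step 5: Two-sided p-value via normal approximation = 2*(1 - Phi(|z|)) = 0.437558.
Step 6: alpha = 0.05. fail to reject H0.

R = 7, z = -0.7763, p = 0.437558, fail to reject H0.


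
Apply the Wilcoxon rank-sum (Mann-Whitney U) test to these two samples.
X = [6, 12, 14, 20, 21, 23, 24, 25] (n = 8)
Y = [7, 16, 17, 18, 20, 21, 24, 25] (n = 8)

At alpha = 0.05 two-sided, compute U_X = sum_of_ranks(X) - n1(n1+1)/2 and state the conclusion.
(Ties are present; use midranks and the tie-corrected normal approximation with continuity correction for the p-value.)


Step 1: Combine and sort all 16 observations; assign midranks.
sorted (value, group): (6,X), (7,Y), (12,X), (14,X), (16,Y), (17,Y), (18,Y), (20,X), (20,Y), (21,X), (21,Y), (23,X), (24,X), (24,Y), (25,X), (25,Y)
ranks: 6->1, 7->2, 12->3, 14->4, 16->5, 17->6, 18->7, 20->8.5, 20->8.5, 21->10.5, 21->10.5, 23->12, 24->13.5, 24->13.5, 25->15.5, 25->15.5
Step 2: Rank sum for X: R1 = 1 + 3 + 4 + 8.5 + 10.5 + 12 + 13.5 + 15.5 = 68.
Step 3: U_X = R1 - n1(n1+1)/2 = 68 - 8*9/2 = 68 - 36 = 32.
       U_Y = n1*n2 - U_X = 64 - 32 = 32.
Step 4: Ties are present, so use the tie-corrected normal approximation (with continuity correction) for the p-value.
Step 5: p-value = 1.000000; compare to alpha = 0.05. fail to reject H0.

U_X = 32, p = 1.000000, fail to reject H0 at alpha = 0.05.


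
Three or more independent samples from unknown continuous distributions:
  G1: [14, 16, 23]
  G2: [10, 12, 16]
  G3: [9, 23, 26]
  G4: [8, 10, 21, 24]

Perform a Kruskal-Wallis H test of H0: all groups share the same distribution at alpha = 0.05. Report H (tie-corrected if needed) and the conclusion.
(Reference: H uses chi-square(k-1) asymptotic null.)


Step 1: Combine all N = 13 observations and assign midranks.
sorted (value, group, rank): (8,G4,1), (9,G3,2), (10,G2,3.5), (10,G4,3.5), (12,G2,5), (14,G1,6), (16,G1,7.5), (16,G2,7.5), (21,G4,9), (23,G1,10.5), (23,G3,10.5), (24,G4,12), (26,G3,13)
Step 2: Sum ranks within each group.
R_1 = 24 (n_1 = 3)
R_2 = 16 (n_2 = 3)
R_3 = 25.5 (n_3 = 3)
R_4 = 25.5 (n_4 = 4)
Step 3: H = 12/(N(N+1)) * sum(R_i^2/n_i) - 3(N+1)
     = 12/(13*14) * (24^2/3 + 16^2/3 + 25.5^2/3 + 25.5^2/4) - 3*14
     = 0.065934 * 656.646 - 42
     = 1.295330.
Step 4: Ties present; correction factor C = 1 - 18/(13^3 - 13) = 0.991758. Corrected H = 1.295330 / 0.991758 = 1.306094.
Step 5: Under H0, H ~ chi^2(3); p-value = 0.727686.
Step 6: alpha = 0.05. fail to reject H0.

H = 1.3061, df = 3, p = 0.727686, fail to reject H0.


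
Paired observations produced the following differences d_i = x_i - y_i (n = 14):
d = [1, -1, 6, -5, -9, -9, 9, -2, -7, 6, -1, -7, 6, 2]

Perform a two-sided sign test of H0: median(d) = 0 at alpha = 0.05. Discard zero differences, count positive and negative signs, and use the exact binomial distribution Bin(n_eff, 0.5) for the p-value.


Step 1: Discard zero differences. Original n = 14; n_eff = number of nonzero differences = 14.
Nonzero differences (with sign): +1, -1, +6, -5, -9, -9, +9, -2, -7, +6, -1, -7, +6, +2
Step 2: Count signs: positive = 6, negative = 8.
Step 3: Under H0: P(positive) = 0.5, so the number of positives S ~ Bin(14, 0.5).
Step 4: Two-sided exact p-value = sum of Bin(14,0.5) probabilities at or below the observed probability = 0.790527.
Step 5: alpha = 0.05. fail to reject H0.

n_eff = 14, pos = 6, neg = 8, p = 0.790527, fail to reject H0.


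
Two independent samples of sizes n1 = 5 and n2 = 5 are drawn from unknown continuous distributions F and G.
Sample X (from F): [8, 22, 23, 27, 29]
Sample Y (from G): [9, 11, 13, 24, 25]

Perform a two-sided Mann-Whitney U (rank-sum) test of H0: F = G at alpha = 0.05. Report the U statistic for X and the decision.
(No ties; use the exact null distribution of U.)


Step 1: Combine and sort all 10 observations; assign midranks.
sorted (value, group): (8,X), (9,Y), (11,Y), (13,Y), (22,X), (23,X), (24,Y), (25,Y), (27,X), (29,X)
ranks: 8->1, 9->2, 11->3, 13->4, 22->5, 23->6, 24->7, 25->8, 27->9, 29->10
Step 2: Rank sum for X: R1 = 1 + 5 + 6 + 9 + 10 = 31.
Step 3: U_X = R1 - n1(n1+1)/2 = 31 - 5*6/2 = 31 - 15 = 16.
       U_Y = n1*n2 - U_X = 25 - 16 = 9.
Step 4: No ties, so the exact null distribution of U (based on enumerating the C(10,5) = 252 equally likely rank assignments) gives the two-sided p-value.
Step 5: p-value = 0.547619; compare to alpha = 0.05. fail to reject H0.

U_X = 16, p = 0.547619, fail to reject H0 at alpha = 0.05.


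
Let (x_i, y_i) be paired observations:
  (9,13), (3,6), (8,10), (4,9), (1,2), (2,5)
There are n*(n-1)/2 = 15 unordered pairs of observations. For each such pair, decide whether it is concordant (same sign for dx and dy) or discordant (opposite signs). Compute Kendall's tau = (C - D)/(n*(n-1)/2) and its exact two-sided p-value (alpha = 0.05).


Step 1: Enumerate the 15 unordered pairs (i,j) with i<j and classify each by sign(x_j-x_i) * sign(y_j-y_i).
  (1,2):dx=-6,dy=-7->C; (1,3):dx=-1,dy=-3->C; (1,4):dx=-5,dy=-4->C; (1,5):dx=-8,dy=-11->C
  (1,6):dx=-7,dy=-8->C; (2,3):dx=+5,dy=+4->C; (2,4):dx=+1,dy=+3->C; (2,5):dx=-2,dy=-4->C
  (2,6):dx=-1,dy=-1->C; (3,4):dx=-4,dy=-1->C; (3,5):dx=-7,dy=-8->C; (3,6):dx=-6,dy=-5->C
  (4,5):dx=-3,dy=-7->C; (4,6):dx=-2,dy=-4->C; (5,6):dx=+1,dy=+3->C
Step 2: C = 15, D = 0, total pairs = 15.
Step 3: tau = (C - D)/(n(n-1)/2) = (15 - 0)/15 = 1.000000.
Step 4: Exact two-sided p-value (enumerate n! = 720 permutations of y under H0): p = 0.002778.
Step 5: alpha = 0.05. reject H0.

tau_b = 1.0000 (C=15, D=0), p = 0.002778, reject H0.


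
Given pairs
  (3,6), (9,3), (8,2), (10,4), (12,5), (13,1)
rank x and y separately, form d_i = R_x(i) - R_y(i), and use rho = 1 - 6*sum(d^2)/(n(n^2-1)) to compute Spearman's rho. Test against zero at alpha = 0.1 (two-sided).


Step 1: Rank x and y separately (midranks; no ties here).
rank(x): 3->1, 9->3, 8->2, 10->4, 12->5, 13->6
rank(y): 6->6, 3->3, 2->2, 4->4, 5->5, 1->1
Step 2: d_i = R_x(i) - R_y(i); compute d_i^2.
  (1-6)^2=25, (3-3)^2=0, (2-2)^2=0, (4-4)^2=0, (5-5)^2=0, (6-1)^2=25
sum(d^2) = 50.
Step 3: rho = 1 - 6*50 / (6*(6^2 - 1)) = 1 - 300/210 = -0.428571.
Step 4: Under H0, t = rho * sqrt((n-2)/(1-rho^2)) = -0.9487 ~ t(4).
Step 5: Two-sided p-value from the t-distribution with 4 df = 0.396501.
Step 6: alpha = 0.1. fail to reject H0.

rho = -0.4286, p = 0.396501, fail to reject H0 at alpha = 0.1.


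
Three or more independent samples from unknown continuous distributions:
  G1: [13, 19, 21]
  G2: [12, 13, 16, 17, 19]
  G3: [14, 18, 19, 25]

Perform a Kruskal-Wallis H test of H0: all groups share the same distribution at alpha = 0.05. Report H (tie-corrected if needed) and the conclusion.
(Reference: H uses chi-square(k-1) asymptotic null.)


Step 1: Combine all N = 12 observations and assign midranks.
sorted (value, group, rank): (12,G2,1), (13,G1,2.5), (13,G2,2.5), (14,G3,4), (16,G2,5), (17,G2,6), (18,G3,7), (19,G1,9), (19,G2,9), (19,G3,9), (21,G1,11), (25,G3,12)
Step 2: Sum ranks within each group.
R_1 = 22.5 (n_1 = 3)
R_2 = 23.5 (n_2 = 5)
R_3 = 32 (n_3 = 4)
Step 3: H = 12/(N(N+1)) * sum(R_i^2/n_i) - 3(N+1)
     = 12/(12*13) * (22.5^2/3 + 23.5^2/5 + 32^2/4) - 3*13
     = 0.076923 * 535.2 - 39
     = 2.169231.
Step 4: Ties present; correction factor C = 1 - 30/(12^3 - 12) = 0.982517. Corrected H = 2.169231 / 0.982517 = 2.207829.
Step 5: Under H0, H ~ chi^2(2); p-value = 0.331571.
Step 6: alpha = 0.05. fail to reject H0.

H = 2.2078, df = 2, p = 0.331571, fail to reject H0.


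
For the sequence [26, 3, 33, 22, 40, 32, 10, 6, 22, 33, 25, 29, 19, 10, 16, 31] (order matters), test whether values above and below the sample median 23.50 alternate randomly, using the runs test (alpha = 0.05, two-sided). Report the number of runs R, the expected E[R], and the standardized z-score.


Step 1: Compute median = 23.50; label A = above, B = below.
Labels in order: ABABAABBBAAABBBA  (n_A = 8, n_B = 8)
Step 2: Count runs R = 9.
Step 3: Under H0 (random ordering), E[R] = 2*n_A*n_B/(n_A+n_B) + 1 = 2*8*8/16 + 1 = 9.0000.
        Var[R] = 2*n_A*n_B*(2*n_A*n_B - n_A - n_B) / ((n_A+n_B)^2 * (n_A+n_B-1)) = 14336/3840 = 3.7333.
        SD[R] = 1.9322.
Step 4: R = E[R], so z = 0 with no continuity correction.
Step 5: Two-sided p-value via normal approximation = 2*(1 - Phi(|z|)) = 1.000000.
Step 6: alpha = 0.05. fail to reject H0.

R = 9, z = 0.0000, p = 1.000000, fail to reject H0.


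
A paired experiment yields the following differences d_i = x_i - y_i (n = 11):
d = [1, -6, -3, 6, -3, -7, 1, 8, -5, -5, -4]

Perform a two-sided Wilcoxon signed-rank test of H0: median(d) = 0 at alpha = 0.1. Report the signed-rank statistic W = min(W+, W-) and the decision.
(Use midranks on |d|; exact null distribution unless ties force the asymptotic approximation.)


Step 1: Drop any zero differences (none here) and take |d_i|.
|d| = [1, 6, 3, 6, 3, 7, 1, 8, 5, 5, 4]
Step 2: Midrank |d_i| (ties get averaged ranks).
ranks: |1|->1.5, |6|->8.5, |3|->3.5, |6|->8.5, |3|->3.5, |7|->10, |1|->1.5, |8|->11, |5|->6.5, |5|->6.5, |4|->5
Step 3: Attach original signs; sum ranks with positive sign and with negative sign.
W+ = 1.5 + 8.5 + 1.5 + 11 = 22.5
W- = 8.5 + 3.5 + 3.5 + 10 + 6.5 + 6.5 + 5 = 43.5
(Check: W+ + W- = 66 should equal n(n+1)/2 = 66.)
Step 4: Test statistic W = min(W+, W-) = 22.5.
Step 5: Ties in |d|, so use the tie-corrected normal approximation.
        E[W] = n(n+1)/4 = 11*12/4 = 33.
        Tie groups: |d|=1 (t=2), |d|=3 (t=2), |d|=5 (t=2), |d|=6 (t=2); sum(t^3 - t) = 24.
        Var[W] = n(n+1)(2n+1)/24 - sum(t^3-t)/48 = 3036/24 - 24/48 = 126.
        z = (W - E[W]) / sqrt(Var[W]) = (22.5 - 33) / 11.2250 = -0.9354.
        Two-sided p = 2*Phi(z) = 0.349575.
Step 6: alpha = 0.1. fail to reject H0.

W+ = 22.5, W- = 43.5, W = min = 22.5, p = 0.349575, fail to reject H0.


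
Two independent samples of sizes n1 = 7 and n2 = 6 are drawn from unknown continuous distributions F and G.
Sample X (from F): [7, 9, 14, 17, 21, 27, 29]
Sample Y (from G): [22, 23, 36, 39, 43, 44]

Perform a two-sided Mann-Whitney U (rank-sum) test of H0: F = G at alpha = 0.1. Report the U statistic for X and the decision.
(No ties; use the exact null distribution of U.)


Step 1: Combine and sort all 13 observations; assign midranks.
sorted (value, group): (7,X), (9,X), (14,X), (17,X), (21,X), (22,Y), (23,Y), (27,X), (29,X), (36,Y), (39,Y), (43,Y), (44,Y)
ranks: 7->1, 9->2, 14->3, 17->4, 21->5, 22->6, 23->7, 27->8, 29->9, 36->10, 39->11, 43->12, 44->13
Step 2: Rank sum for X: R1 = 1 + 2 + 3 + 4 + 5 + 8 + 9 = 32.
Step 3: U_X = R1 - n1(n1+1)/2 = 32 - 7*8/2 = 32 - 28 = 4.
       U_Y = n1*n2 - U_X = 42 - 4 = 38.
Step 4: No ties, so the exact null distribution of U (based on enumerating the C(13,7) = 1716 equally likely rank assignments) gives the two-sided p-value.
Step 5: p-value = 0.013986; compare to alpha = 0.1. reject H0.

U_X = 4, p = 0.013986, reject H0 at alpha = 0.1.


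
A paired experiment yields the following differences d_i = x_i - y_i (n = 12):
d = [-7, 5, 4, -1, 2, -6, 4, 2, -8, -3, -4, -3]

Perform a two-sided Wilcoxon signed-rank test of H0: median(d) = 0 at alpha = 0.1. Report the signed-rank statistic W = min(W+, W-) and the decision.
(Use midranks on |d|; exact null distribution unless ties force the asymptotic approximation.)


Step 1: Drop any zero differences (none here) and take |d_i|.
|d| = [7, 5, 4, 1, 2, 6, 4, 2, 8, 3, 4, 3]
Step 2: Midrank |d_i| (ties get averaged ranks).
ranks: |7|->11, |5|->9, |4|->7, |1|->1, |2|->2.5, |6|->10, |4|->7, |2|->2.5, |8|->12, |3|->4.5, |4|->7, |3|->4.5
Step 3: Attach original signs; sum ranks with positive sign and with negative sign.
W+ = 9 + 7 + 2.5 + 7 + 2.5 = 28
W- = 11 + 1 + 10 + 12 + 4.5 + 7 + 4.5 = 50
(Check: W+ + W- = 78 should equal n(n+1)/2 = 78.)
Step 4: Test statistic W = min(W+, W-) = 28.
Step 5: Ties in |d|, so use the tie-corrected normal approximation.
        E[W] = n(n+1)/4 = 12*13/4 = 39.
        Tie groups: |d|=2 (t=2), |d|=3 (t=2), |d|=4 (t=3); sum(t^3 - t) = 36.
        Var[W] = n(n+1)(2n+1)/24 - sum(t^3-t)/48 = 3900/24 - 36/48 = 161.75.
        z = (W - E[W]) / sqrt(Var[W]) = (28 - 39) / 12.7181 = -0.8649.
        Two-sided p = 2*Phi(z) = 0.387089.
Step 6: alpha = 0.1. fail to reject H0.

W+ = 28, W- = 50, W = min = 28, p = 0.387089, fail to reject H0.


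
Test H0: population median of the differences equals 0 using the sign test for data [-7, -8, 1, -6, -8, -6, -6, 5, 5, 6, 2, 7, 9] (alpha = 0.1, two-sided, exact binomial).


Step 1: Discard zero differences. Original n = 13; n_eff = number of nonzero differences = 13.
Nonzero differences (with sign): -7, -8, +1, -6, -8, -6, -6, +5, +5, +6, +2, +7, +9
Step 2: Count signs: positive = 7, negative = 6.
Step 3: Under H0: P(positive) = 0.5, so the number of positives S ~ Bin(13, 0.5).
Step 4: Two-sided exact p-value = sum of Bin(13,0.5) probabilities at or below the observed probability = 1.000000.
Step 5: alpha = 0.1. fail to reject H0.

n_eff = 13, pos = 7, neg = 6, p = 1.000000, fail to reject H0.


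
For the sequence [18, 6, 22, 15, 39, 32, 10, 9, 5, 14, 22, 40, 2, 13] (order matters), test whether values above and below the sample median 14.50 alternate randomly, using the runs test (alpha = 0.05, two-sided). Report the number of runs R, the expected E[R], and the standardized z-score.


Step 1: Compute median = 14.50; label A = above, B = below.
Labels in order: ABAAAABBBBAABB  (n_A = 7, n_B = 7)
Step 2: Count runs R = 6.
Step 3: Under H0 (random ordering), E[R] = 2*n_A*n_B/(n_A+n_B) + 1 = 2*7*7/14 + 1 = 8.0000.
        Var[R] = 2*n_A*n_B*(2*n_A*n_B - n_A - n_B) / ((n_A+n_B)^2 * (n_A+n_B-1)) = 8232/2548 = 3.2308.
        SD[R] = 1.7974.
Step 4: Continuity-corrected z = (R + 0.5 - E[R]) / SD[R] = (6 + 0.5 - 8.0000) / 1.7974 = -0.8345.
Step 5: Two-sided p-value via normal approximation = 2*(1 - Phi(|z|)) = 0.403986.
Step 6: alpha = 0.05. fail to reject H0.

R = 6, z = -0.8345, p = 0.403986, fail to reject H0.


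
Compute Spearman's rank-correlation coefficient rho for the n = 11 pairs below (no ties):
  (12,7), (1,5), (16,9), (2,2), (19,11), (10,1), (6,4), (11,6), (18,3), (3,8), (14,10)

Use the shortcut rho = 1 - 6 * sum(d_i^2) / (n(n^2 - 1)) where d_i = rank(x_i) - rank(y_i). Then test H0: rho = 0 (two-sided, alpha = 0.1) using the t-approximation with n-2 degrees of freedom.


Step 1: Rank x and y separately (midranks; no ties here).
rank(x): 12->7, 1->1, 16->9, 2->2, 19->11, 10->5, 6->4, 11->6, 18->10, 3->3, 14->8
rank(y): 7->7, 5->5, 9->9, 2->2, 11->11, 1->1, 4->4, 6->6, 3->3, 8->8, 10->10
Step 2: d_i = R_x(i) - R_y(i); compute d_i^2.
  (7-7)^2=0, (1-5)^2=16, (9-9)^2=0, (2-2)^2=0, (11-11)^2=0, (5-1)^2=16, (4-4)^2=0, (6-6)^2=0, (10-3)^2=49, (3-8)^2=25, (8-10)^2=4
sum(d^2) = 110.
Step 3: rho = 1 - 6*110 / (11*(11^2 - 1)) = 1 - 660/1320 = 0.500000.
Step 4: Under H0, t = rho * sqrt((n-2)/(1-rho^2)) = 1.7321 ~ t(9).
Step 5: Two-sided p-value from the t-distribution with 9 df = 0.117307.
Step 6: alpha = 0.1. fail to reject H0.

rho = 0.5000, p = 0.117307, fail to reject H0 at alpha = 0.1.


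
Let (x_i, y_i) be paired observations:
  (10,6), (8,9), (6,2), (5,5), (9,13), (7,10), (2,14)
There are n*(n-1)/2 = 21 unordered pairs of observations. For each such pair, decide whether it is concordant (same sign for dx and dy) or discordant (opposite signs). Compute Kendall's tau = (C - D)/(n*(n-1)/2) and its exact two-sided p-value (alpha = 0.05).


Step 1: Enumerate the 21 unordered pairs (i,j) with i<j and classify each by sign(x_j-x_i) * sign(y_j-y_i).
  (1,2):dx=-2,dy=+3->D; (1,3):dx=-4,dy=-4->C; (1,4):dx=-5,dy=-1->C; (1,5):dx=-1,dy=+7->D
  (1,6):dx=-3,dy=+4->D; (1,7):dx=-8,dy=+8->D; (2,3):dx=-2,dy=-7->C; (2,4):dx=-3,dy=-4->C
  (2,5):dx=+1,dy=+4->C; (2,6):dx=-1,dy=+1->D; (2,7):dx=-6,dy=+5->D; (3,4):dx=-1,dy=+3->D
  (3,5):dx=+3,dy=+11->C; (3,6):dx=+1,dy=+8->C; (3,7):dx=-4,dy=+12->D; (4,5):dx=+4,dy=+8->C
  (4,6):dx=+2,dy=+5->C; (4,7):dx=-3,dy=+9->D; (5,6):dx=-2,dy=-3->C; (5,7):dx=-7,dy=+1->D
  (6,7):dx=-5,dy=+4->D
Step 2: C = 10, D = 11, total pairs = 21.
Step 3: tau = (C - D)/(n(n-1)/2) = (10 - 11)/21 = -0.047619.
Step 4: Exact two-sided p-value (enumerate n! = 5040 permutations of y under H0): p = 1.000000.
Step 5: alpha = 0.05. fail to reject H0.

tau_b = -0.0476 (C=10, D=11), p = 1.000000, fail to reject H0.


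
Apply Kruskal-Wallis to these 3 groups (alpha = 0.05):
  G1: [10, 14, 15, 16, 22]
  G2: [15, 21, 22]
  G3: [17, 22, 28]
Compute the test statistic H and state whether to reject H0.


Step 1: Combine all N = 11 observations and assign midranks.
sorted (value, group, rank): (10,G1,1), (14,G1,2), (15,G1,3.5), (15,G2,3.5), (16,G1,5), (17,G3,6), (21,G2,7), (22,G1,9), (22,G2,9), (22,G3,9), (28,G3,11)
Step 2: Sum ranks within each group.
R_1 = 20.5 (n_1 = 5)
R_2 = 19.5 (n_2 = 3)
R_3 = 26 (n_3 = 3)
Step 3: H = 12/(N(N+1)) * sum(R_i^2/n_i) - 3(N+1)
     = 12/(11*12) * (20.5^2/5 + 19.5^2/3 + 26^2/3) - 3*12
     = 0.090909 * 436.133 - 36
     = 3.648485.
Step 4: Ties present; correction factor C = 1 - 30/(11^3 - 11) = 0.977273. Corrected H = 3.648485 / 0.977273 = 3.733333.
Step 5: Under H0, H ~ chi^2(2); p-value = 0.154638.
Step 6: alpha = 0.05. fail to reject H0.

H = 3.7333, df = 2, p = 0.154638, fail to reject H0.


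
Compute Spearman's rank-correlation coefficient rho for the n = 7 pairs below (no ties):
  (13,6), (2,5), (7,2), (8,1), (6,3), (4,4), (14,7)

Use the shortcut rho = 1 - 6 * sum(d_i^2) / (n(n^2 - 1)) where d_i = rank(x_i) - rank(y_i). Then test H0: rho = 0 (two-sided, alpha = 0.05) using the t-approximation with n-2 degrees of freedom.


Step 1: Rank x and y separately (midranks; no ties here).
rank(x): 13->6, 2->1, 7->4, 8->5, 6->3, 4->2, 14->7
rank(y): 6->6, 5->5, 2->2, 1->1, 3->3, 4->4, 7->7
Step 2: d_i = R_x(i) - R_y(i); compute d_i^2.
  (6-6)^2=0, (1-5)^2=16, (4-2)^2=4, (5-1)^2=16, (3-3)^2=0, (2-4)^2=4, (7-7)^2=0
sum(d^2) = 40.
Step 3: rho = 1 - 6*40 / (7*(7^2 - 1)) = 1 - 240/336 = 0.285714.
Step 4: Under H0, t = rho * sqrt((n-2)/(1-rho^2)) = 0.6667 ~ t(5).
Step 5: Two-sided p-value from the t-distribution with 5 df = 0.534509.
Step 6: alpha = 0.05. fail to reject H0.

rho = 0.2857, p = 0.534509, fail to reject H0 at alpha = 0.05.


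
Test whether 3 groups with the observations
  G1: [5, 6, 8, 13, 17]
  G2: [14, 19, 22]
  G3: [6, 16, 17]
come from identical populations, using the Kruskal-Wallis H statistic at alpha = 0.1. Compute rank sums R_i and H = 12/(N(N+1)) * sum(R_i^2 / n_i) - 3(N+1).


Step 1: Combine all N = 11 observations and assign midranks.
sorted (value, group, rank): (5,G1,1), (6,G1,2.5), (6,G3,2.5), (8,G1,4), (13,G1,5), (14,G2,6), (16,G3,7), (17,G1,8.5), (17,G3,8.5), (19,G2,10), (22,G2,11)
Step 2: Sum ranks within each group.
R_1 = 21 (n_1 = 5)
R_2 = 27 (n_2 = 3)
R_3 = 18 (n_3 = 3)
Step 3: H = 12/(N(N+1)) * sum(R_i^2/n_i) - 3(N+1)
     = 12/(11*12) * (21^2/5 + 27^2/3 + 18^2/3) - 3*12
     = 0.090909 * 439.2 - 36
     = 3.927273.
Step 4: Ties present; correction factor C = 1 - 12/(11^3 - 11) = 0.990909. Corrected H = 3.927273 / 0.990909 = 3.963303.
Step 5: Under H0, H ~ chi^2(2); p-value = 0.137841.
Step 6: alpha = 0.1. fail to reject H0.

H = 3.9633, df = 2, p = 0.137841, fail to reject H0.


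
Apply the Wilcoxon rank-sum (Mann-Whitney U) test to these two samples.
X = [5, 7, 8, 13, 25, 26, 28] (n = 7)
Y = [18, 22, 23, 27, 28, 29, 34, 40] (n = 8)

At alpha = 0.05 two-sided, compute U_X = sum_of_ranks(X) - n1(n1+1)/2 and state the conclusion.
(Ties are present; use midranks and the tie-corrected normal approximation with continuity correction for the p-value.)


Step 1: Combine and sort all 15 observations; assign midranks.
sorted (value, group): (5,X), (7,X), (8,X), (13,X), (18,Y), (22,Y), (23,Y), (25,X), (26,X), (27,Y), (28,X), (28,Y), (29,Y), (34,Y), (40,Y)
ranks: 5->1, 7->2, 8->3, 13->4, 18->5, 22->6, 23->7, 25->8, 26->9, 27->10, 28->11.5, 28->11.5, 29->13, 34->14, 40->15
Step 2: Rank sum for X: R1 = 1 + 2 + 3 + 4 + 8 + 9 + 11.5 = 38.5.
Step 3: U_X = R1 - n1(n1+1)/2 = 38.5 - 7*8/2 = 38.5 - 28 = 10.5.
       U_Y = n1*n2 - U_X = 56 - 10.5 = 45.5.
Step 4: Ties are present, so use the tie-corrected normal approximation (with continuity correction) for the p-value.
Step 5: p-value = 0.048939; compare to alpha = 0.05. reject H0.

U_X = 10.5, p = 0.048939, reject H0 at alpha = 0.05.


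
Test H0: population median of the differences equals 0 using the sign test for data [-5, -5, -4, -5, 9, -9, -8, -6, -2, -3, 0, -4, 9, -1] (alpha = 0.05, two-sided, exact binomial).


Step 1: Discard zero differences. Original n = 14; n_eff = number of nonzero differences = 13.
Nonzero differences (with sign): -5, -5, -4, -5, +9, -9, -8, -6, -2, -3, -4, +9, -1
Step 2: Count signs: positive = 2, negative = 11.
Step 3: Under H0: P(positive) = 0.5, so the number of positives S ~ Bin(13, 0.5).
Step 4: Two-sided exact p-value = sum of Bin(13,0.5) probabilities at or below the observed probability = 0.022461.
Step 5: alpha = 0.05. reject H0.

n_eff = 13, pos = 2, neg = 11, p = 0.022461, reject H0.


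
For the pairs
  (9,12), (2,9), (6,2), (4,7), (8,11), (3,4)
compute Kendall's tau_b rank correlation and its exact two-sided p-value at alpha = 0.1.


Step 1: Enumerate the 15 unordered pairs (i,j) with i<j and classify each by sign(x_j-x_i) * sign(y_j-y_i).
  (1,2):dx=-7,dy=-3->C; (1,3):dx=-3,dy=-10->C; (1,4):dx=-5,dy=-5->C; (1,5):dx=-1,dy=-1->C
  (1,6):dx=-6,dy=-8->C; (2,3):dx=+4,dy=-7->D; (2,4):dx=+2,dy=-2->D; (2,5):dx=+6,dy=+2->C
  (2,6):dx=+1,dy=-5->D; (3,4):dx=-2,dy=+5->D; (3,5):dx=+2,dy=+9->C; (3,6):dx=-3,dy=+2->D
  (4,5):dx=+4,dy=+4->C; (4,6):dx=-1,dy=-3->C; (5,6):dx=-5,dy=-7->C
Step 2: C = 10, D = 5, total pairs = 15.
Step 3: tau = (C - D)/(n(n-1)/2) = (10 - 5)/15 = 0.333333.
Step 4: Exact two-sided p-value (enumerate n! = 720 permutations of y under H0): p = 0.469444.
Step 5: alpha = 0.1. fail to reject H0.

tau_b = 0.3333 (C=10, D=5), p = 0.469444, fail to reject H0.


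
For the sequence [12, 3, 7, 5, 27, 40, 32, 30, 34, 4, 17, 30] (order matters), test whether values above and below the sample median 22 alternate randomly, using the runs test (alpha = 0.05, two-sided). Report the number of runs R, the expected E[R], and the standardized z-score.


Step 1: Compute median = 22; label A = above, B = below.
Labels in order: BBBBAAAAABBA  (n_A = 6, n_B = 6)
Step 2: Count runs R = 4.
Step 3: Under H0 (random ordering), E[R] = 2*n_A*n_B/(n_A+n_B) + 1 = 2*6*6/12 + 1 = 7.0000.
        Var[R] = 2*n_A*n_B*(2*n_A*n_B - n_A - n_B) / ((n_A+n_B)^2 * (n_A+n_B-1)) = 4320/1584 = 2.7273.
        SD[R] = 1.6514.
Step 4: Continuity-corrected z = (R + 0.5 - E[R]) / SD[R] = (4 + 0.5 - 7.0000) / 1.6514 = -1.5138.
Step 5: Two-sided p-value via normal approximation = 2*(1 - Phi(|z|)) = 0.130070.
Step 6: alpha = 0.05. fail to reject H0.

R = 4, z = -1.5138, p = 0.130070, fail to reject H0.


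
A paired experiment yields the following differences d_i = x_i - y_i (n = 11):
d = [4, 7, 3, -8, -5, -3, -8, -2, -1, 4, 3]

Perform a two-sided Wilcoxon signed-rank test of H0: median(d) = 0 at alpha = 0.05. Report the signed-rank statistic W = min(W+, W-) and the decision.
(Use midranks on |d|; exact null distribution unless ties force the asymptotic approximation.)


Step 1: Drop any zero differences (none here) and take |d_i|.
|d| = [4, 7, 3, 8, 5, 3, 8, 2, 1, 4, 3]
Step 2: Midrank |d_i| (ties get averaged ranks).
ranks: |4|->6.5, |7|->9, |3|->4, |8|->10.5, |5|->8, |3|->4, |8|->10.5, |2|->2, |1|->1, |4|->6.5, |3|->4
Step 3: Attach original signs; sum ranks with positive sign and with negative sign.
W+ = 6.5 + 9 + 4 + 6.5 + 4 = 30
W- = 10.5 + 8 + 4 + 10.5 + 2 + 1 = 36
(Check: W+ + W- = 66 should equal n(n+1)/2 = 66.)
Step 4: Test statistic W = min(W+, W-) = 30.
Step 5: Ties in |d|, so use the tie-corrected normal approximation.
        E[W] = n(n+1)/4 = 11*12/4 = 33.
        Tie groups: |d|=3 (t=3), |d|=4 (t=2), |d|=8 (t=2); sum(t^3 - t) = 36.
        Var[W] = n(n+1)(2n+1)/24 - sum(t^3-t)/48 = 3036/24 - 36/48 = 125.75.
        z = (W - E[W]) / sqrt(Var[W]) = (30 - 33) / 11.2138 = -0.2675.
        Two-sided p = 2*Phi(z) = 0.789064.
Step 6: alpha = 0.05. fail to reject H0.

W+ = 30, W- = 36, W = min = 30, p = 0.789064, fail to reject H0.


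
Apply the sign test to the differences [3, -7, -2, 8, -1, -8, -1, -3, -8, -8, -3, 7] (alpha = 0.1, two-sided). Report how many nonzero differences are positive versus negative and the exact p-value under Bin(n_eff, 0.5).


Step 1: Discard zero differences. Original n = 12; n_eff = number of nonzero differences = 12.
Nonzero differences (with sign): +3, -7, -2, +8, -1, -8, -1, -3, -8, -8, -3, +7
Step 2: Count signs: positive = 3, negative = 9.
Step 3: Under H0: P(positive) = 0.5, so the number of positives S ~ Bin(12, 0.5).
Step 4: Two-sided exact p-value = sum of Bin(12,0.5) probabilities at or below the observed probability = 0.145996.
Step 5: alpha = 0.1. fail to reject H0.

n_eff = 12, pos = 3, neg = 9, p = 0.145996, fail to reject H0.


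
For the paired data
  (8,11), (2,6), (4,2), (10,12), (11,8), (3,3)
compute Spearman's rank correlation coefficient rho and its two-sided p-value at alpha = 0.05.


Step 1: Rank x and y separately (midranks; no ties here).
rank(x): 8->4, 2->1, 4->3, 10->5, 11->6, 3->2
rank(y): 11->5, 6->3, 2->1, 12->6, 8->4, 3->2
Step 2: d_i = R_x(i) - R_y(i); compute d_i^2.
  (4-5)^2=1, (1-3)^2=4, (3-1)^2=4, (5-6)^2=1, (6-4)^2=4, (2-2)^2=0
sum(d^2) = 14.
Step 3: rho = 1 - 6*14 / (6*(6^2 - 1)) = 1 - 84/210 = 0.600000.
Step 4: Under H0, t = rho * sqrt((n-2)/(1-rho^2)) = 1.5000 ~ t(4).
Step 5: Two-sided p-value from the t-distribution with 4 df = 0.208000.
Step 6: alpha = 0.05. fail to reject H0.

rho = 0.6000, p = 0.208000, fail to reject H0 at alpha = 0.05.


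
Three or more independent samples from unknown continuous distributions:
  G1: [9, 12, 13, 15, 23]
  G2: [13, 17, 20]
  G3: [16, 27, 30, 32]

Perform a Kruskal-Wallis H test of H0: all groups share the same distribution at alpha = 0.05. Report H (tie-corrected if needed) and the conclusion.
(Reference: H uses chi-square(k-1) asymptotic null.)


Step 1: Combine all N = 12 observations and assign midranks.
sorted (value, group, rank): (9,G1,1), (12,G1,2), (13,G1,3.5), (13,G2,3.5), (15,G1,5), (16,G3,6), (17,G2,7), (20,G2,8), (23,G1,9), (27,G3,10), (30,G3,11), (32,G3,12)
Step 2: Sum ranks within each group.
R_1 = 20.5 (n_1 = 5)
R_2 = 18.5 (n_2 = 3)
R_3 = 39 (n_3 = 4)
Step 3: H = 12/(N(N+1)) * sum(R_i^2/n_i) - 3(N+1)
     = 12/(12*13) * (20.5^2/5 + 18.5^2/3 + 39^2/4) - 3*13
     = 0.076923 * 578.383 - 39
     = 5.491026.
Step 4: Ties present; correction factor C = 1 - 6/(12^3 - 12) = 0.996503. Corrected H = 5.491026 / 0.996503 = 5.510292.
Step 5: Under H0, H ~ chi^2(2); p-value = 0.063600.
Step 6: alpha = 0.05. fail to reject H0.

H = 5.5103, df = 2, p = 0.063600, fail to reject H0.


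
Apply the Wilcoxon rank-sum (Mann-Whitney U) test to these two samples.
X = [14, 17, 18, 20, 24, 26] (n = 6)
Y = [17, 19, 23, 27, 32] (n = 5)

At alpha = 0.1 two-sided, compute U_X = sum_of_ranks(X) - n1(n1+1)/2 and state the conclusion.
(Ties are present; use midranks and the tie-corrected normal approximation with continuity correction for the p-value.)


Step 1: Combine and sort all 11 observations; assign midranks.
sorted (value, group): (14,X), (17,X), (17,Y), (18,X), (19,Y), (20,X), (23,Y), (24,X), (26,X), (27,Y), (32,Y)
ranks: 14->1, 17->2.5, 17->2.5, 18->4, 19->5, 20->6, 23->7, 24->8, 26->9, 27->10, 32->11
Step 2: Rank sum for X: R1 = 1 + 2.5 + 4 + 6 + 8 + 9 = 30.5.
Step 3: U_X = R1 - n1(n1+1)/2 = 30.5 - 6*7/2 = 30.5 - 21 = 9.5.
       U_Y = n1*n2 - U_X = 30 - 9.5 = 20.5.
Step 4: Ties are present, so use the tie-corrected normal approximation (with continuity correction) for the p-value.
Step 5: p-value = 0.360216; compare to alpha = 0.1. fail to reject H0.

U_X = 9.5, p = 0.360216, fail to reject H0 at alpha = 0.1.


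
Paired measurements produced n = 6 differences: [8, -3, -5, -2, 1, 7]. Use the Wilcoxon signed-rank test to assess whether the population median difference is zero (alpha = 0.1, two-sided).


Step 1: Drop any zero differences (none here) and take |d_i|.
|d| = [8, 3, 5, 2, 1, 7]
Step 2: Midrank |d_i| (ties get averaged ranks).
ranks: |8|->6, |3|->3, |5|->4, |2|->2, |1|->1, |7|->5
Step 3: Attach original signs; sum ranks with positive sign and with negative sign.
W+ = 6 + 1 + 5 = 12
W- = 3 + 4 + 2 = 9
(Check: W+ + W- = 21 should equal n(n+1)/2 = 21.)
Step 4: Test statistic W = min(W+, W-) = 9.
Step 5: No ties, so the exact null distribution over the 2^6 = 64 sign assignments gives the two-sided p-value = 0.843750.
Step 6: alpha = 0.1. fail to reject H0.

W+ = 12, W- = 9, W = min = 9, p = 0.843750, fail to reject H0.
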